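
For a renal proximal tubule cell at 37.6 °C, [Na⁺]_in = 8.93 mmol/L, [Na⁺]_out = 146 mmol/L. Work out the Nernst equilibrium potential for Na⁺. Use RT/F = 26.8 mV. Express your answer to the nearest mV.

75 mV

E = (26.8/z) · ln([Na⁺]_out/[Na⁺]_in) with z = +1.
= (26.8/1) · ln(146/8.93) = 26.80 · ln(16.35)
= 26.80 · (2.7942) = 74.88 mV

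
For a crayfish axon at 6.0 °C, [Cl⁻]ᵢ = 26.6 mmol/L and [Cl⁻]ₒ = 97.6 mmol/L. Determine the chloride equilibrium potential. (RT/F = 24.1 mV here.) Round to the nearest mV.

-31 mV

E = (24.1/z) · ln([Cl⁻]_out/[Cl⁻]_in) with z = -1.
For an anion, dividing by z = -1 reverses the sign.
= (24.1/-1) · ln(97.6/26.6) = -24.10 · ln(3.669)
= -24.10 · (1.3000) = -31.33 mV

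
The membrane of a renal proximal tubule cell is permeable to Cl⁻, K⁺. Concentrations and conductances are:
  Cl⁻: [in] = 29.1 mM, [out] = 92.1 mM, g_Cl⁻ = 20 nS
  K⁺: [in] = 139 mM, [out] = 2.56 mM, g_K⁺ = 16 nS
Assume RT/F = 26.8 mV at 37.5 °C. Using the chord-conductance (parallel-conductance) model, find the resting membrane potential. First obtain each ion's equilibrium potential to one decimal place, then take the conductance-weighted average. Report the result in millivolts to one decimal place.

-64.8 mV

E_Cl⁻ = (26.8/-1)·ln(92.1/29.1) = -30.9 mV
E_K⁺ = (26.8/1)·ln(2.56/139) = -107.1 mV
Vm = (Σ gᵢEᵢ)/(Σ gᵢ) = (20·-30.9 + 16·-107.1) / (20 + 16)
= -2331.60 / 36 = -64.77 mV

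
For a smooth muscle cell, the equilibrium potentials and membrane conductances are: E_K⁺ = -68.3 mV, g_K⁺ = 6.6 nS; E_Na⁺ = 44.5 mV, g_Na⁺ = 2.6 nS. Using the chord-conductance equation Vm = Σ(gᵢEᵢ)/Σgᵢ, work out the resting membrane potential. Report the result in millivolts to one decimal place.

-36.4 mV

Σ gᵢEᵢ = 6.6·(-68.3) + 2.6·(44.5) = -335.08
Σ gᵢ = 6.6 + 2.6 = 9.2
Vm = -335.08 / 9.2 = -36.42 mV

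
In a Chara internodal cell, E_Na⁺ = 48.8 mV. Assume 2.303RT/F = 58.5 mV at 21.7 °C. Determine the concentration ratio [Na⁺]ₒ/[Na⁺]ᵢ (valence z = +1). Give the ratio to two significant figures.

log₁₀([out]/[in]) = E·z/(58.5) = 48.8 × 1 / 58.5 = 0.8342
[out]/[in] = 10^(0.8342) = 6.826

6.8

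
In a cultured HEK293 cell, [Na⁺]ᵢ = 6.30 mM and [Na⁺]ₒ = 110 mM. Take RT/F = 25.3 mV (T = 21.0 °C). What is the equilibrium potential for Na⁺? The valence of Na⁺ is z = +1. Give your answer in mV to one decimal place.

E = (25.3/z) · ln([Na⁺]_out/[Na⁺]_in) with z = +1.
= (25.3/1) · ln(110/6.30) = 25.30 · ln(17.46)
= 25.30 · (2.8599) = 72.36 mV

72.4 mV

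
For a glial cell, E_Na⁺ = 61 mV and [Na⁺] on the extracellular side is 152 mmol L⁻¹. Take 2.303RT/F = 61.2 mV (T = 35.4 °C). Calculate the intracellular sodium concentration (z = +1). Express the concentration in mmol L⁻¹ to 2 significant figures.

15 mmol L⁻¹

Nernst: E = (61.2/1) · log₁₀([out]/[in]), so log₁₀([out]/[in]) = 61.0 × 1 / 61.2 = 0.9967.
[out]/[in] = 10^(0.9967) = 9.925.
[in] = 152 / 9.925 = 15.31 mmol L⁻¹.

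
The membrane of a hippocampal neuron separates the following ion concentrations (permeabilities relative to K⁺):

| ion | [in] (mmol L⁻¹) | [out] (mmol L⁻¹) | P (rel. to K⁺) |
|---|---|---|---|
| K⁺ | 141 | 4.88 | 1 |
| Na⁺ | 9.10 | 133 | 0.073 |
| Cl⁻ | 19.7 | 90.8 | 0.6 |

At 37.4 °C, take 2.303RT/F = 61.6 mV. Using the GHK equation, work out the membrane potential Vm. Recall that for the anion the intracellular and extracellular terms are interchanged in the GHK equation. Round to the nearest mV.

Vm = 61.6 · log₁₀[(Σ P·[cation]ₒ + Σ P·[anion]ᵢ) / (Σ P·[cation]ᵢ + Σ P·[anion]ₒ)]
Numerator = 1×4.88 + 0.073×133 + 0.6×19.7 = 26.41
Denominator = 1×141 + 0.073×9.10 + 0.6×90.8 = 196.1
Vm = 61.6 · log₁₀(0.13464) = 61.6 × (-0.8708) = -53.64 mV

-54 mV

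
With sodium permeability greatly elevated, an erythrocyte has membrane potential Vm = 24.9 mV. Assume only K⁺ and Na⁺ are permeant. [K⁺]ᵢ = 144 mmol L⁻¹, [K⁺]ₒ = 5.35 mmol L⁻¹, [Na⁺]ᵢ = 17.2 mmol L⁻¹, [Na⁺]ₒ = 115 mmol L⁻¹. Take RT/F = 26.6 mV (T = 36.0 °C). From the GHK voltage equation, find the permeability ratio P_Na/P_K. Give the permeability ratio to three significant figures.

5.09

Let α = P_Na/P_K. GHK: Vm = 26.6·ln[(Kₒ + α·Naₒ)/(Kᵢ + α·Naᵢ)].
e^(Vm/26.6) = e^(24.9/26.6) = 2.55
So 2.55·(Kᵢ + α·Naᵢ) = Kₒ + α·Naₒ → α = (2.55·144.0 − 5.35) / (115.0 − 2.55·17.2)
α = (367.2 − 5.35) / (115.0 − 43.86) = 361.8/71.14 = 5.086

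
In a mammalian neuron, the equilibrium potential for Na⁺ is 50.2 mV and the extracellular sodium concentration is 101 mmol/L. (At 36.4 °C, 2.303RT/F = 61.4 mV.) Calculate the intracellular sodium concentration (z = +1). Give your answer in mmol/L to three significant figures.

15.4 mmol/L

Nernst: E = (61.4/1) · log₁₀([out]/[in]), so log₁₀([out]/[in]) = 50.2 × 1 / 61.4 = 0.8176.
[out]/[in] = 10^(0.8176) = 6.57.
[in] = 101 / 6.57 = 15.37 mmol/L.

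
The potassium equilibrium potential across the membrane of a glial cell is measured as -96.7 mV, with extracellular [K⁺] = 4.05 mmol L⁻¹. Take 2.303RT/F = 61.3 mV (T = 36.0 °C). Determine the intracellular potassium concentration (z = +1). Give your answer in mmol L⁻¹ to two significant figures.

Nernst: E = (61.3/1) · log₁₀([out]/[in]), so log₁₀([out]/[in]) = -96.7 × 1 / 61.3 = -1.5775.
[out]/[in] = 10^(-1.5775) = 0.02646.
[in] = 4.05 / 0.02646 = 153.1 mmol L⁻¹.

150 mmol L⁻¹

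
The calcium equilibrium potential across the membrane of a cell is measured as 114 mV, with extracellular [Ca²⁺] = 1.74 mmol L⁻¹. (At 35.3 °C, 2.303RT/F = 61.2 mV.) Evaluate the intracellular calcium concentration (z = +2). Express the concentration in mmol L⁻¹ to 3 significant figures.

0.000327 mmol L⁻¹

Nernst: E = (61.2/2) · log₁₀([out]/[in]), so log₁₀([out]/[in]) = 114.0 × 2 / 61.2 = 3.7255.
[out]/[in] = 10^(3.7255) = 5315.
[in] = 1.74 / 5315 = 0.0003274 mmol L⁻¹.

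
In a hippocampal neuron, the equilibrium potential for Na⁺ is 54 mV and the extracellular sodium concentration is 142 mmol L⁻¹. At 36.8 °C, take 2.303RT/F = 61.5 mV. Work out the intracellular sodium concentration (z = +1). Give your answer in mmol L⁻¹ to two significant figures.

19 mmol L⁻¹

Nernst: E = (61.5/1) · log₁₀([out]/[in]), so log₁₀([out]/[in]) = 54.0 × 1 / 61.5 = 0.8780.
[out]/[in] = 10^(0.8780) = 7.552.
[in] = 142 / 7.552 = 18.8 mmol L⁻¹.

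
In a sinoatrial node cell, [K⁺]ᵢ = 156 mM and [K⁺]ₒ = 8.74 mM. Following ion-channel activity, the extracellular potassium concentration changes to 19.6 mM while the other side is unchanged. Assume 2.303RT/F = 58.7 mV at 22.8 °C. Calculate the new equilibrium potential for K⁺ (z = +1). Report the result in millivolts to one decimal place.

After the shift: [K⁺]_out = 19.6, [K⁺]_in = 156 mM.
E_new = (58.7/1)·log₁₀(19.6/156) = 58.70 · (-0.9009) = -52.88 mV

-52.9 mV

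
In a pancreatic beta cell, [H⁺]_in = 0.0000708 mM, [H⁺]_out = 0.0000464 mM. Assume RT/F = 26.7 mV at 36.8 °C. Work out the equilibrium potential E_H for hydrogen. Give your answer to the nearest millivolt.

E = (26.7/z) · ln([H⁺]_out/[H⁺]_in) with z = +1.
= (26.7/1) · ln(0.0000464/0.0000708) = 26.70 · ln(0.6554)
= 26.70 · (-0.4226) = -11.28 mV

-11 mV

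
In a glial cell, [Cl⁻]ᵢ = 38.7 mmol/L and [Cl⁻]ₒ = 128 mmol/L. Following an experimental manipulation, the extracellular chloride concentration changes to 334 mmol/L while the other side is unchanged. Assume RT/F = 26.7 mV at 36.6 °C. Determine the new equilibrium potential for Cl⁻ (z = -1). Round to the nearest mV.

-58 mV

After the shift: [Cl⁻]_out = 334, [Cl⁻]_in = 38.7 mmol/L.
E_new = (26.7/-1)·ln(334/38.7) = -26.70 · (2.1553) = -57.55 mV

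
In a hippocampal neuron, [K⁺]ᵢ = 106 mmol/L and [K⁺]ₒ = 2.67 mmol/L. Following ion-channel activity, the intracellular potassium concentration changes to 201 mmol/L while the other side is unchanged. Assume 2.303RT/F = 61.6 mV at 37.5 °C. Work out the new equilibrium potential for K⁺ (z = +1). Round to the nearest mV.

After the shift: [K⁺]_out = 2.67, [K⁺]_in = 201 mmol/L.
E_new = (61.6/1)·log₁₀(2.67/201) = 61.60 · (-1.8767) = -115.60 mV

-116 mV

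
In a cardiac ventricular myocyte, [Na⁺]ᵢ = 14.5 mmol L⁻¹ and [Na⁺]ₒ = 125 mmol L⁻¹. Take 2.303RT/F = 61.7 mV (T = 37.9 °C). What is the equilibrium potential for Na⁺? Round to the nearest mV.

E = (61.7/z) · log₁₀([Na⁺]_out/[Na⁺]_in) with z = +1.
= (61.7/1) · log₁₀(125/14.5) = 61.70 · log₁₀(8.621)
= 61.70 · (0.9355) = 57.72 mV

58 mV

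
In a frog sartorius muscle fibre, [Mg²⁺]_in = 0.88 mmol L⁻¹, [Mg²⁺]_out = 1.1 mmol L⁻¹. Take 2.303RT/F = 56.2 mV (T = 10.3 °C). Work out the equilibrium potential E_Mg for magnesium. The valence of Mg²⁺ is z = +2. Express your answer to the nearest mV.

E = (56.2/z) · log₁₀([Mg²⁺]_out/[Mg²⁺]_in) with z = +2.
= (56.2/2) · log₁₀(1.1/0.88) = 28.10 · log₁₀(1.25)
= 28.10 · (0.0969) = 2.72 mV

3 mV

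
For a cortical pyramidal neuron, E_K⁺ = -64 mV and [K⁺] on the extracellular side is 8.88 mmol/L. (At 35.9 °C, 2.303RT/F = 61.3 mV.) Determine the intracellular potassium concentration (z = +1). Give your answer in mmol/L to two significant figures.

Nernst: E = (61.3/1) · log₁₀([out]/[in]), so log₁₀([out]/[in]) = -64.0 × 1 / 61.3 = -1.0440.
[out]/[in] = 10^(-1.0440) = 0.09036.
[in] = 8.88 / 0.09036 = 98.28 mmol/L.

98 mmol/L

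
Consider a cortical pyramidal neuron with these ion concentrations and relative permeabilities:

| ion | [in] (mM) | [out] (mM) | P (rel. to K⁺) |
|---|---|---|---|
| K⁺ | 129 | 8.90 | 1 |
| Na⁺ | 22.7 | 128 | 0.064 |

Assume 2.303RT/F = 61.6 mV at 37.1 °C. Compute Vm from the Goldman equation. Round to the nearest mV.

Vm = 61.6 · log₁₀[(Σ P·[cation]ₒ + Σ P·[anion]ᵢ) / (Σ P·[cation]ᵢ + Σ P·[anion]ₒ)]
Numerator = 1×8.90 + 0.064×128 = 17.09
Denominator = 1×129 + 0.064×22.7 = 130.5
Vm = 61.6 · log₁₀(0.13102) = 61.6 × (-0.8827) = -54.37 mV

-54 mV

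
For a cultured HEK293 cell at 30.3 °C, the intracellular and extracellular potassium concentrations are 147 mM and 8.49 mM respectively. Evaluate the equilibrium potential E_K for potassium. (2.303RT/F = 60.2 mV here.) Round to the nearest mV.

-75 mV

E = (60.2/z) · log₁₀([K⁺]_out/[K⁺]_in) with z = +1.
= (60.2/1) · log₁₀(8.49/147) = 60.20 · log₁₀(0.05776)
= 60.20 · (-1.2384) = -74.55 mV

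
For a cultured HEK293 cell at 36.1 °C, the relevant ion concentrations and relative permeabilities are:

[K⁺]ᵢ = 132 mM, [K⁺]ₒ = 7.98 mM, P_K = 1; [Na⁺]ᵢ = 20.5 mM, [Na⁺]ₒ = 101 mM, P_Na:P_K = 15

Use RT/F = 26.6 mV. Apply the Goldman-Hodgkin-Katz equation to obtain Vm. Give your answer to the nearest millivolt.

Vm = 26.6 · ln[(Σ P·[cation]ₒ + Σ P·[anion]ᵢ) / (Σ P·[cation]ᵢ + Σ P·[anion]ₒ)]
Numerator = 1×7.98 + 15×101 = 1523
Denominator = 1×132 + 15×20.5 = 439.5
Vm = 26.6 · ln(3.4653) = 26.6 × (1.2428) = 33.06 mV

33 mV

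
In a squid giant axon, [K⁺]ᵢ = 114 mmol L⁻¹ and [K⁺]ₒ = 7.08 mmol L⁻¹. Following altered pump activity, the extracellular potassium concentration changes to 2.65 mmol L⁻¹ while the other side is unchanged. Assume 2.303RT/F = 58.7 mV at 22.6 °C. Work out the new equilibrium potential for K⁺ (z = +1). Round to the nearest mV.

-96 mV

After the shift: [K⁺]_out = 2.65, [K⁺]_in = 114 mmol L⁻¹.
E_new = (58.7/1)·log₁₀(2.65/114) = 58.70 · (-1.6337) = -95.90 mV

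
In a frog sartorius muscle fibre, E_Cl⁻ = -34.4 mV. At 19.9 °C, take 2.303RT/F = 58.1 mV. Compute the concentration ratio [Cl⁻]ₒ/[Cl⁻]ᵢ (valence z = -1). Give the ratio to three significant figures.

3.91

log₁₀([out]/[in]) = E·z/(58.1) = -34.4 × -1 / 58.1 = 0.5921
[out]/[in] = 10^(0.5921) = 3.909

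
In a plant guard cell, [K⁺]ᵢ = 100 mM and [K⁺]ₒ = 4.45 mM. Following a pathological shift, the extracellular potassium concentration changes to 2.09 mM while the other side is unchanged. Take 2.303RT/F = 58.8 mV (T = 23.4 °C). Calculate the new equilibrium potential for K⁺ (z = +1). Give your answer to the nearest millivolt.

After the shift: [K⁺]_out = 2.09, [K⁺]_in = 100 mM.
E_new = (58.8/1)·log₁₀(2.09/100) = 58.80 · (-1.6799) = -98.78 mV

-99 mV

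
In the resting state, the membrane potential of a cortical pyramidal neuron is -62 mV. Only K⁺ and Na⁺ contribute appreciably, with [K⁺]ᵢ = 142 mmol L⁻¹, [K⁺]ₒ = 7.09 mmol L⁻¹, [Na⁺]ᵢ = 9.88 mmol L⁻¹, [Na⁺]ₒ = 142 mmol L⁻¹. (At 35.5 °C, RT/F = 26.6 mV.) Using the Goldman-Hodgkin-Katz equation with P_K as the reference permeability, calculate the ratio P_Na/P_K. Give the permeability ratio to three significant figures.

0.0476

Let α = P_Na/P_K. GHK: Vm = 26.6·ln[(Kₒ + α·Naₒ)/(Kᵢ + α·Naᵢ)].
e^(Vm/26.6) = e^(-62.0/26.6) = 0.097215
So 0.097215·(Kᵢ + α·Naᵢ) = Kₒ + α·Naₒ → α = (0.097215·142.0 − 7.09) / (142.0 − 0.097215·9.88)
α = (13.8 − 7.09) / (142.0 − 0.9605) = 6.715/141 = 0.04761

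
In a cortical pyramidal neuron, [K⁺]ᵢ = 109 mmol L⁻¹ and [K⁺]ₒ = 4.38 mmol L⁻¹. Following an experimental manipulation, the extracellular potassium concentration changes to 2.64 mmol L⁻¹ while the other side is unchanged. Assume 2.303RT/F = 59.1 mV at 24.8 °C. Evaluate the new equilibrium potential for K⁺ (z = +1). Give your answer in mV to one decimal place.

-95.5 mV

After the shift: [K⁺]_out = 2.64, [K⁺]_in = 109 mmol L⁻¹.
E_new = (59.1/1)·log₁₀(2.64/109) = 59.10 · (-1.6158) = -95.50 mV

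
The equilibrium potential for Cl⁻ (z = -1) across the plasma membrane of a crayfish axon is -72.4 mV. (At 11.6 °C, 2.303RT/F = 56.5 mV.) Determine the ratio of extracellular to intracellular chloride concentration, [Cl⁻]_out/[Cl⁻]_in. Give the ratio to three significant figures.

log₁₀([out]/[in]) = E·z/(56.5) = -72.4 × -1 / 56.5 = 1.2814
[out]/[in] = 10^(1.2814) = 19.12

19.1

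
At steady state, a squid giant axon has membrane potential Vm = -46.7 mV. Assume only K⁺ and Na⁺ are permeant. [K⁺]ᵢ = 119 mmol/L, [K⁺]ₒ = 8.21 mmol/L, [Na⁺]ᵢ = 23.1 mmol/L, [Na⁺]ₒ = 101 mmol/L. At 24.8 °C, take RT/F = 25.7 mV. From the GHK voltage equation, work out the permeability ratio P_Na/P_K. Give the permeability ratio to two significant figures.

0.11

Let α = P_Na/P_K. GHK: Vm = 25.7·ln[(Kₒ + α·Naₒ)/(Kᵢ + α·Naᵢ)].
e^(Vm/25.7) = e^(-46.7/25.7) = 0.16249
So 0.16249·(Kᵢ + α·Naᵢ) = Kₒ + α·Naₒ → α = (0.16249·119.0 − 8.21) / (101.0 − 0.16249·23.1)
α = (19.34 − 8.21) / (101.0 − 3.754) = 11.13/97.25 = 0.1144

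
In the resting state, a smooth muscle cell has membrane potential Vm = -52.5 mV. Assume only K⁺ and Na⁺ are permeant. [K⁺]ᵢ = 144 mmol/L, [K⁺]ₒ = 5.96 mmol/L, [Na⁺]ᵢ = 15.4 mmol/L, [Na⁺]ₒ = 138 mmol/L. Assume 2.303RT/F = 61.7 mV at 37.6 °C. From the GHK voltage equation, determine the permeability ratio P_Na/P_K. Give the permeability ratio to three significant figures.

Let α = P_Na/P_K. GHK: Vm = 61.7·log₁₀[(Kₒ + α·Naₒ)/(Kᵢ + α·Naᵢ)].
10^(Vm/61.7) = 10^(-52.5/61.7) = 0.14096
So 0.14096·(Kᵢ + α·Naᵢ) = Kₒ + α·Naₒ → α = (0.14096·144.0 − 5.96) / (138.0 − 0.14096·15.4)
α = (20.3 − 5.96) / (138.0 − 2.171) = 14.34/135.8 = 0.1056

0.106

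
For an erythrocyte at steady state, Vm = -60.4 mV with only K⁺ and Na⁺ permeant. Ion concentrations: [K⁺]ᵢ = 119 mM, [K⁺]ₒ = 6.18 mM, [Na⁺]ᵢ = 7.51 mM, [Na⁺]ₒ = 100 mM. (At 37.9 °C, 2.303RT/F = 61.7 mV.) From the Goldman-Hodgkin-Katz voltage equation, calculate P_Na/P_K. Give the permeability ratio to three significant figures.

0.0636

Let α = P_Na/P_K. GHK: Vm = 61.7·log₁₀[(Kₒ + α·Naₒ)/(Kᵢ + α·Naᵢ)].
10^(Vm/61.7) = 10^(-60.4/61.7) = 0.10497
So 0.10497·(Kᵢ + α·Naᵢ) = Kₒ + α·Naₒ → α = (0.10497·119.0 − 6.18) / (100.0 − 0.10497·7.51)
α = (12.49 − 6.18) / (100.0 − 0.7883) = 6.312/99.21 = 0.06362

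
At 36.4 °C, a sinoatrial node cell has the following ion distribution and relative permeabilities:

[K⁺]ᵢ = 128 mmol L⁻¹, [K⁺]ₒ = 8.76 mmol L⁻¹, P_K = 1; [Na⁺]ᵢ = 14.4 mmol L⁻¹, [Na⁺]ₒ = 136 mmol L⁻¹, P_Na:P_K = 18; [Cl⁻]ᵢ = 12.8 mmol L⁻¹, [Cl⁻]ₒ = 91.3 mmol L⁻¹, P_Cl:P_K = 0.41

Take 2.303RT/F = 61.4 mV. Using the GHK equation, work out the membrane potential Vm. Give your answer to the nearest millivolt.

Vm = 61.4 · log₁₀[(Σ P·[cation]ₒ + Σ P·[anion]ᵢ) / (Σ P·[cation]ᵢ + Σ P·[anion]ₒ)]
Numerator = 1×8.76 + 18×136 + 0.41×12.8 = 2462
Denominator = 1×128 + 18×14.4 + 0.41×91.3 = 424.6
Vm = 61.4 · log₁₀(5.798) = 61.4 × (0.7633) = 46.87 mV

47 mV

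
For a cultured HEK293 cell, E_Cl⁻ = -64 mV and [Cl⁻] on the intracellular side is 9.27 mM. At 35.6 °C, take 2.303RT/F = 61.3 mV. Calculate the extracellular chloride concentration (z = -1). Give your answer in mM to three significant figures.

103 mM

Nernst: E = (61.3/-1) · log₁₀([out]/[in]), so log₁₀([out]/[in]) = -64.0 × -1 / 61.3 = 1.0440.
[out]/[in] = 10^(1.0440) = 11.07.
[out] = 11.07 × 9.27 = 102.6 mM.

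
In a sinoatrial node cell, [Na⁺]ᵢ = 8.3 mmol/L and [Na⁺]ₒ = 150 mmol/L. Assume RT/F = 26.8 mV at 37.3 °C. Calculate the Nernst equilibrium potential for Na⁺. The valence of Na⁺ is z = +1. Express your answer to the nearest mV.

78 mV

E = (26.8/z) · ln([Na⁺]_out/[Na⁺]_in) with z = +1.
= (26.8/1) · ln(150/8.3) = 26.80 · ln(18.07)
= 26.80 · (2.8944) = 77.57 mV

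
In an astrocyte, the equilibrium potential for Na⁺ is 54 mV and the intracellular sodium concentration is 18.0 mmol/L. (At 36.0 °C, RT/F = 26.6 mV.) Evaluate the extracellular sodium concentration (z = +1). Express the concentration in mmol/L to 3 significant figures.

137 mmol/L

Nernst: E = (26.6/1) · ln([out]/[in]), so ln([out]/[in]) = 54.0 × 1 / 26.6 = 2.0301.
[out]/[in] = e^(2.0301) = 7.615.
[out] = 7.615 × 18.0 = 137.1 mmol/L.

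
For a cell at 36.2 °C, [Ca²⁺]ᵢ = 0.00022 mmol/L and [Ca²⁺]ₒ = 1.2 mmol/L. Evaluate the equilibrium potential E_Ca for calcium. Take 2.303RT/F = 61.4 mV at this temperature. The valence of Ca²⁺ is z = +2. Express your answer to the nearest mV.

E = (61.4/z) · log₁₀([Ca²⁺]_out/[Ca²⁺]_in) with z = +2.
= (61.4/2) · log₁₀(1.2/0.00022) = 30.70 · log₁₀(5455)
= 30.70 · (3.7368) = 114.72 mV

115 mV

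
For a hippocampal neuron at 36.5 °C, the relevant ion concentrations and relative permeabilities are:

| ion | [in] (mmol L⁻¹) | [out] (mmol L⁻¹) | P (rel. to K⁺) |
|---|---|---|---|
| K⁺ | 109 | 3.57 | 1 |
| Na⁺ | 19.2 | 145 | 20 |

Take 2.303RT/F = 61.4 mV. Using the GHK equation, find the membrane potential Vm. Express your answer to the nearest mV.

47 mV

Vm = 61.4 · log₁₀[(Σ P·[cation]ₒ + Σ P·[anion]ᵢ) / (Σ P·[cation]ᵢ + Σ P·[anion]ₒ)]
Numerator = 1×3.57 + 20×145 = 2904
Denominator = 1×109 + 20×19.2 = 493
Vm = 61.4 · log₁₀(5.8896) = 61.4 × (0.7701) = 47.28 mV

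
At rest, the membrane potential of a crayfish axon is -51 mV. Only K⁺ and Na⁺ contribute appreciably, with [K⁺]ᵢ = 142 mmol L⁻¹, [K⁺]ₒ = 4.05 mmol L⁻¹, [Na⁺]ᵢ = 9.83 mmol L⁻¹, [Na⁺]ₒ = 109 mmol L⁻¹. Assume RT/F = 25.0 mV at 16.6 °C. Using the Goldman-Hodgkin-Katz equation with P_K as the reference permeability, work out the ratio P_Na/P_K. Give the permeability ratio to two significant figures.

Let α = P_Na/P_K. GHK: Vm = 25.0·ln[(Kₒ + α·Naₒ)/(Kᵢ + α·Naᵢ)].
e^(Vm/25.0) = e^(-51.0/25.0) = 0.13003
So 0.13003·(Kᵢ + α·Naᵢ) = Kₒ + α·Naₒ → α = (0.13003·142.0 − 4.05) / (109.0 − 0.13003·9.83)
α = (18.46 − 4.05) / (109.0 − 1.278) = 14.41/107.7 = 0.1338

0.13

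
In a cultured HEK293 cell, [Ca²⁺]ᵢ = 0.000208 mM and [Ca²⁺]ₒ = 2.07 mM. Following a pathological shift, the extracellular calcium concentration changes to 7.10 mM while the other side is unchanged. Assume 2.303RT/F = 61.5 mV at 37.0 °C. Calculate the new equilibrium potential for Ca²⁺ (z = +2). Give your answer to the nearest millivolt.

After the shift: [Ca²⁺]_out = 7.10, [Ca²⁺]_in = 0.000208 mM.
E_new = (61.5/2)·log₁₀(7.10/0.000208) = 30.75 · (4.5332) = 139.40 mV

139 mV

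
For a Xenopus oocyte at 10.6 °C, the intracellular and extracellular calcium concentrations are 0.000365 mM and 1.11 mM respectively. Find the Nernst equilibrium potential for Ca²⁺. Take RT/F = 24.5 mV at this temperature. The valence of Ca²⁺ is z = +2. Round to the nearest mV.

98 mV

E = (24.5/z) · ln([Ca²⁺]_out/[Ca²⁺]_in) with z = +2.
= (24.5/2) · ln(1.11/0.000365) = 12.25 · ln(3041)
= 12.25 · (8.0200) = 98.24 mV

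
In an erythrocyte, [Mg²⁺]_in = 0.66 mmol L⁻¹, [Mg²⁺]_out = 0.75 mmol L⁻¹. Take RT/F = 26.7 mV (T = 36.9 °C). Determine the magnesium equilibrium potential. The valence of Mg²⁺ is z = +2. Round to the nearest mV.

2 mV

E = (26.7/z) · ln([Mg²⁺]_out/[Mg²⁺]_in) with z = +2.
= (26.7/2) · ln(0.75/0.66) = 13.35 · ln(1.136)
= 13.35 · (0.1278) = 1.71 mV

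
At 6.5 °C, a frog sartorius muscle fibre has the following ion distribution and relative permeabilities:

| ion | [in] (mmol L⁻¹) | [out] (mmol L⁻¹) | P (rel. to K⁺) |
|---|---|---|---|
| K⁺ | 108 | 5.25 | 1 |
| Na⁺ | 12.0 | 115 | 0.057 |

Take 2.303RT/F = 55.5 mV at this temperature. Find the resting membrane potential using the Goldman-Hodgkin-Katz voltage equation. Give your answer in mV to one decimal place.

Vm = 55.5 · log₁₀[(Σ P·[cation]ₒ + Σ P·[anion]ᵢ) / (Σ P·[cation]ᵢ + Σ P·[anion]ₒ)]
Numerator = 1×5.25 + 0.057×115 = 11.8
Denominator = 1×108 + 0.057×12.0 = 108.7
Vm = 55.5 · log₁₀(0.10862) = 55.5 × (-0.9641) = -53.51 mV

-53.5 mV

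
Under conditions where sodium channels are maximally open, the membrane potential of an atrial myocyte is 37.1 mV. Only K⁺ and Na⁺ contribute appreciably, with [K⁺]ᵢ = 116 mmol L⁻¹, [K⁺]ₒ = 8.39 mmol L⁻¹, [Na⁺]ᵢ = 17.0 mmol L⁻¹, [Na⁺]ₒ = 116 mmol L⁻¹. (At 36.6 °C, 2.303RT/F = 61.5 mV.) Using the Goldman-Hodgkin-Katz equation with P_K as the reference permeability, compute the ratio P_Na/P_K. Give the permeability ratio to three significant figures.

9.56

Let α = P_Na/P_K. GHK: Vm = 61.5·log₁₀[(Kₒ + α·Naₒ)/(Kᵢ + α·Naᵢ)].
10^(Vm/61.5) = 10^(37.1/61.5) = 4.011
So 4.011·(Kᵢ + α·Naᵢ) = Kₒ + α·Naₒ → α = (4.011·116.0 − 8.39) / (116.0 − 4.011·17.0)
α = (465.3 − 8.39) / (116.0 − 68.19) = 456.9/47.81 = 9.556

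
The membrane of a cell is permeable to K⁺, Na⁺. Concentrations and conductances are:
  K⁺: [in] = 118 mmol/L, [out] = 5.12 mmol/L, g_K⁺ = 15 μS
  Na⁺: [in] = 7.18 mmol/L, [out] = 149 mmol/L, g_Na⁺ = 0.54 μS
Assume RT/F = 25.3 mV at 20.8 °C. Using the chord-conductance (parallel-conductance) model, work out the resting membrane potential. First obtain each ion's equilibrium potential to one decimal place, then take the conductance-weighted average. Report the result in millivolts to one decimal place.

-74.0 mV

E_K⁺ = (25.3/1)·ln(5.12/118) = -79.4 mV
E_Na⁺ = (25.3/1)·ln(149/7.18) = 76.7 mV
Vm = (Σ gᵢEᵢ)/(Σ gᵢ) = (15·-79.4 + 0.54·76.7) / (15 + 0.54)
= -1149.58 / 15.54 = -73.98 mV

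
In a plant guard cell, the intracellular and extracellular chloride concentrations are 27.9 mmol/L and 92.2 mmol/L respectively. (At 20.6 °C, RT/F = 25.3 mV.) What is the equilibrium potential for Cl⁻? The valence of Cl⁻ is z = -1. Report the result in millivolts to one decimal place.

E = (25.3/z) · ln([Cl⁻]_out/[Cl⁻]_in) with z = -1.
For an anion, dividing by z = -1 reverses the sign.
= (25.3/-1) · ln(92.2/27.9) = -25.30 · ln(3.305)
= -25.30 · (1.1953) = -30.24 mV

-30.2 mV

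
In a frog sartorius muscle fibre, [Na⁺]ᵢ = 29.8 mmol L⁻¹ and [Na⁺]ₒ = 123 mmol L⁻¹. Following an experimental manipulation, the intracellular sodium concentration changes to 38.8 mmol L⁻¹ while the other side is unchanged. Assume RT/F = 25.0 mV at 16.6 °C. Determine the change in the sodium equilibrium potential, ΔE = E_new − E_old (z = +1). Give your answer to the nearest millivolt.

-7 mV

E_old = (25.0/1)·ln(123/29.8) = 35.44 mV
E_new = (25.0/1)·ln(123/38.8) = 28.84 mV
ΔE = 28.84 − (35.44) = -6.60 mV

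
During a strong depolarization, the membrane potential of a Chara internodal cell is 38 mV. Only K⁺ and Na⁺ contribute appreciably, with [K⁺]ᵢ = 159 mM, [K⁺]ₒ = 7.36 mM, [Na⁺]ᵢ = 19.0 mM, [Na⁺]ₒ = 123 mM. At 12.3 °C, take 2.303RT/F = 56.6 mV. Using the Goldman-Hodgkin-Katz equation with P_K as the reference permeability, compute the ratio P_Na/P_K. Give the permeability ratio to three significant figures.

21.8

Let α = P_Na/P_K. GHK: Vm = 56.6·log₁₀[(Kₒ + α·Naₒ)/(Kᵢ + α·Naᵢ)].
10^(Vm/56.6) = 10^(38.0/56.6) = 4.6922
So 4.6922·(Kᵢ + α·Naᵢ) = Kₒ + α·Naₒ → α = (4.6922·159.0 − 7.36) / (123.0 − 4.6922·19.0)
α = (746.1 − 7.36) / (123.0 − 89.15) = 738.7/33.85 = 21.82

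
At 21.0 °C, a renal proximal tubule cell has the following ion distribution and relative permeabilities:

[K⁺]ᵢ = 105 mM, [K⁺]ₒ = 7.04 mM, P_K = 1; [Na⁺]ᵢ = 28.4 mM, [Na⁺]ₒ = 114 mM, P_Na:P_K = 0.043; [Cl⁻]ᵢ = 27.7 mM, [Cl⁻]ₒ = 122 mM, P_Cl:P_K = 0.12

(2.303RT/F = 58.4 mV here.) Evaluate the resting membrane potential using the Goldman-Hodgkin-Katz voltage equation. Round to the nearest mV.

-52 mV

Vm = 58.4 · log₁₀[(Σ P·[cation]ₒ + Σ P·[anion]ᵢ) / (Σ P·[cation]ᵢ + Σ P·[anion]ₒ)]
Numerator = 1×7.04 + 0.043×114 + 0.12×27.7 = 15.27
Denominator = 1×105 + 0.043×28.4 + 0.12×122 = 120.9
Vm = 58.4 · log₁₀(0.12631) = 58.4 × (-0.8986) = -52.48 mV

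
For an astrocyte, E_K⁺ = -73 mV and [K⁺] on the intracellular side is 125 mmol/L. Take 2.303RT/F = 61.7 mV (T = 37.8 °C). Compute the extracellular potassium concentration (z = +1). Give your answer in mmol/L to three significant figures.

8.20 mmol/L

Nernst: E = (61.7/1) · log₁₀([out]/[in]), so log₁₀([out]/[in]) = -73.0 × 1 / 61.7 = -1.1831.
[out]/[in] = 10^(-1.1831) = 0.06559.
[out] = 0.06559 × 125 = 8.199 mmol/L.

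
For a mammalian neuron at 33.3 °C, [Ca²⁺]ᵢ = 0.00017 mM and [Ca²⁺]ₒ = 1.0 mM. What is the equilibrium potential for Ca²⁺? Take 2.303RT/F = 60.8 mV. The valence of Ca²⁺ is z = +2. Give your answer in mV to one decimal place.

E = (60.8/z) · log₁₀([Ca²⁺]_out/[Ca²⁺]_in) with z = +2.
= (60.8/2) · log₁₀(1.0/0.00017) = 30.40 · log₁₀(5882)
= 30.40 · (3.7696) = 114.59 mV

114.6 mV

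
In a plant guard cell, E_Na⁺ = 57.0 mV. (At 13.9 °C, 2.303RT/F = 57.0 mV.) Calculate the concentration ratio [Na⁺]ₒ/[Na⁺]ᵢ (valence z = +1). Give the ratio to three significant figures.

log₁₀([out]/[in]) = E·z/(57.0) = 57.0 × 1 / 57.0 = 1.0000
[out]/[in] = 10^(1.0000) = 10

10.0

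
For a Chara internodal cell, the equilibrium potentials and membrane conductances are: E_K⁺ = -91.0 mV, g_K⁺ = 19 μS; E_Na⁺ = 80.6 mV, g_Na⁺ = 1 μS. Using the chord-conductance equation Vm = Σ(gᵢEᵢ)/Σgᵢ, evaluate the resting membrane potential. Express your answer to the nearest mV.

-82 mV

Σ gᵢEᵢ = 19·(-91.0) + 1·(80.6) = -1648.40
Σ gᵢ = 19 + 1 = 20
Vm = -1648.40 / 20 = -82.42 mV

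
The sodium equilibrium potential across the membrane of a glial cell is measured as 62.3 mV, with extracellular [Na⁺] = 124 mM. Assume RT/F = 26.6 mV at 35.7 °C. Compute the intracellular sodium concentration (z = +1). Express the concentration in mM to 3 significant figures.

Nernst: E = (26.6/1) · ln([out]/[in]), so ln([out]/[in]) = 62.3 × 1 / 26.6 = 2.3421.
[out]/[in] = e^(2.3421) = 10.4.
[in] = 124 / 10.4 = 11.92 mM.

11.9 mM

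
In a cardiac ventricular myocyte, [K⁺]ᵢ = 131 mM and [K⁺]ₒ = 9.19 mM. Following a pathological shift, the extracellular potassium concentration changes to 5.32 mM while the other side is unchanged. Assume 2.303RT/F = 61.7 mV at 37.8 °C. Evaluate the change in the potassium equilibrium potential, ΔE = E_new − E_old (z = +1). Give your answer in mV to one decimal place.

-14.6 mV

E_old = (61.7/1)·log₁₀(9.19/131) = -71.20 mV
E_new = (61.7/1)·log₁₀(5.32/131) = -85.85 mV
ΔE = -85.85 − (-71.20) = -14.65 mV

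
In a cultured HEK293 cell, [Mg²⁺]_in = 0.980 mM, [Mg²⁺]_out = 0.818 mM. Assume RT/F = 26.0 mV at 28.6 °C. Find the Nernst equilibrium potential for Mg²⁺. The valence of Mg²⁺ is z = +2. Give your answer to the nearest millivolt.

E = (26.0/z) · ln([Mg²⁺]_out/[Mg²⁺]_in) with z = +2.
= (26.0/2) · ln(0.818/0.980) = 13.00 · ln(0.8347)
= 13.00 · (-0.1807) = -2.35 mV

-2 mV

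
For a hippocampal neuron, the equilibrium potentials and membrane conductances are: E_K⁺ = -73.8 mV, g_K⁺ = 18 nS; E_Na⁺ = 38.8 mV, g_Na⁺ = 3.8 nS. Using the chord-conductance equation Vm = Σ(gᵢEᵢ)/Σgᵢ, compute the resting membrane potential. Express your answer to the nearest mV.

Σ gᵢEᵢ = 18·(-73.8) + 3.8·(38.8) = -1180.96
Σ gᵢ = 18 + 3.8 = 21.8
Vm = -1180.96 / 21.8 = -54.17 mV

-54 mV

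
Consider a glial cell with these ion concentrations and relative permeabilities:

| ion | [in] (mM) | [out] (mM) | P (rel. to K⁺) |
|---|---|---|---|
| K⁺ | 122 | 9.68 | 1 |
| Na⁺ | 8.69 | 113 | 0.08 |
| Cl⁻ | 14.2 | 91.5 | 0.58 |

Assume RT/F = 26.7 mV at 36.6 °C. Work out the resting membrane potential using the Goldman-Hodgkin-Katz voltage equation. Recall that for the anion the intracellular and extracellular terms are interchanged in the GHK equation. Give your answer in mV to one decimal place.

Vm = 26.7 · ln[(Σ P·[cation]ₒ + Σ P·[anion]ᵢ) / (Σ P·[cation]ᵢ + Σ P·[anion]ₒ)]
Numerator = 1×9.68 + 0.08×113 + 0.58×14.2 = 26.96
Denominator = 1×122 + 0.08×8.69 + 0.58×91.5 = 175.8
Vm = 26.7 · ln(0.15336) = 26.7 × (-1.8749) = -50.06 mV

-50.1 mV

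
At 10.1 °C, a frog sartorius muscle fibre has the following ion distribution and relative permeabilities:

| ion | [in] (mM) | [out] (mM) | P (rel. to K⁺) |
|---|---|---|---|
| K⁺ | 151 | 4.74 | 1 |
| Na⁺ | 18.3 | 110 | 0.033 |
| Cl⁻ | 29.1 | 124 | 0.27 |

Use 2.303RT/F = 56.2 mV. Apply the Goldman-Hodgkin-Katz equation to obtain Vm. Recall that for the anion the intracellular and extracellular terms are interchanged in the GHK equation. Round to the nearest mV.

-59 mV

Vm = 56.2 · log₁₀[(Σ P·[cation]ₒ + Σ P·[anion]ᵢ) / (Σ P·[cation]ᵢ + Σ P·[anion]ₒ)]
Numerator = 1×4.74 + 0.033×110 + 0.27×29.1 = 16.23
Denominator = 1×151 + 0.033×18.3 + 0.27×124 = 185.1
Vm = 56.2 · log₁₀(0.087674) = 56.2 × (-1.0571) = -59.41 mV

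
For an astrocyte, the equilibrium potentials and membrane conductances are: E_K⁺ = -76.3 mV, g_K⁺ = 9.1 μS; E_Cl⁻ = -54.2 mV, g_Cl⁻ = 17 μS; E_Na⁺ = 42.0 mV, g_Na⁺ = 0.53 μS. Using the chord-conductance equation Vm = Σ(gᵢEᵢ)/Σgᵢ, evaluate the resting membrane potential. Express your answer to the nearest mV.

Σ gᵢEᵢ = 9.1·(-76.3) + 17·(-54.2) + 0.53·(42.0) = -1593.47
Σ gᵢ = 9.1 + 17 + 0.53 = 26.63
Vm = -1593.47 / 26.63 = -59.84 mV

-60 mV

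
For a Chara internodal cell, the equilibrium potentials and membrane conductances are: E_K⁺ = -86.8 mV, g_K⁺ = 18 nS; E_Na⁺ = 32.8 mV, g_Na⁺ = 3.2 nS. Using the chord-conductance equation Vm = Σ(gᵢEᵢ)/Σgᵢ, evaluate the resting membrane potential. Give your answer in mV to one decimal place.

Σ gᵢEᵢ = 18·(-86.8) + 3.2·(32.8) = -1457.44
Σ gᵢ = 18 + 3.2 = 21.2
Vm = -1457.44 / 21.2 = -68.75 mV

-68.7 mV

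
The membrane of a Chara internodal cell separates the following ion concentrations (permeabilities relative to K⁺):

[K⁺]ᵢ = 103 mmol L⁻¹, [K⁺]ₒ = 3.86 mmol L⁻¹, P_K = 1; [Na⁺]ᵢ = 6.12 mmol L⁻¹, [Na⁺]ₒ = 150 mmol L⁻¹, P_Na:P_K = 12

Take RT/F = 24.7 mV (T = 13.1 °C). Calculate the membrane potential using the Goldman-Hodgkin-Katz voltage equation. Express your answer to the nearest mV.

Vm = 24.7 · ln[(Σ P·[cation]ₒ + Σ P·[anion]ᵢ) / (Σ P·[cation]ᵢ + Σ P·[anion]ₒ)]
Numerator = 1×3.86 + 12×150 = 1804
Denominator = 1×103 + 12×6.12 = 176.4
Vm = 24.7 · ln(10.224) = 24.7 × (2.3247) = 57.42 mV

57 mV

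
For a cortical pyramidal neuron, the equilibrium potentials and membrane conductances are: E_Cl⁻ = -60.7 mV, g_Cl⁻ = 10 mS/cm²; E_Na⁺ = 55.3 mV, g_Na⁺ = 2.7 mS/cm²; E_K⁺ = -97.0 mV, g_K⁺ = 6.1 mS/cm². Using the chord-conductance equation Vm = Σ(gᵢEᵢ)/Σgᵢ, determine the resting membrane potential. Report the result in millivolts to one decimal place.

-55.8 mV

Σ gᵢEᵢ = 10·(-60.7) + 2.7·(55.3) + 6.1·(-97.0) = -1049.39
Σ gᵢ = 10 + 2.7 + 6.1 = 18.8
Vm = -1049.39 / 18.8 = -55.82 mV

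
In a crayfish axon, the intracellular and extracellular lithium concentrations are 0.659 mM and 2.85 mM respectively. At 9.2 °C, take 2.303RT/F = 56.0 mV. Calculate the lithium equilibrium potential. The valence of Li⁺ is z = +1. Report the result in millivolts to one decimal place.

35.6 mV

E = (56.0/z) · log₁₀([Li⁺]_out/[Li⁺]_in) with z = +1.
= (56.0/1) · log₁₀(2.85/0.659) = 56.00 · log₁₀(4.325)
= 56.00 · (0.6360) = 35.61 mV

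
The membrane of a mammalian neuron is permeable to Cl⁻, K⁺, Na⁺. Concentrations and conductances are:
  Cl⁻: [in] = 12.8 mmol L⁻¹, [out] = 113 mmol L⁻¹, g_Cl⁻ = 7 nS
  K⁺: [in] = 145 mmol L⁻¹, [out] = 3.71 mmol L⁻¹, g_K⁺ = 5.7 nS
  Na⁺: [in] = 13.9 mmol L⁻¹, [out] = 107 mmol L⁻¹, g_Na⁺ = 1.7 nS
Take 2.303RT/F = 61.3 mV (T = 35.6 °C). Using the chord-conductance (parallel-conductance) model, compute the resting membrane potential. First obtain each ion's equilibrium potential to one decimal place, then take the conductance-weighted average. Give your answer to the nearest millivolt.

E_Cl⁻ = (61.3/-1)·log₁₀(113/12.8) = -58.0 mV
E_K⁺ = (61.3/1)·log₁₀(3.71/145) = -97.6 mV
E_Na⁺ = (61.3/1)·log₁₀(107/13.9) = 54.3 mV
Vm = (Σ gᵢEᵢ)/(Σ gᵢ) = (7·-58.0 + 5.7·-97.6 + 1.7·54.3) / (7 + 5.7 + 1.7)
= -870.01 / 14.4 = -60.42 mV

-60 mV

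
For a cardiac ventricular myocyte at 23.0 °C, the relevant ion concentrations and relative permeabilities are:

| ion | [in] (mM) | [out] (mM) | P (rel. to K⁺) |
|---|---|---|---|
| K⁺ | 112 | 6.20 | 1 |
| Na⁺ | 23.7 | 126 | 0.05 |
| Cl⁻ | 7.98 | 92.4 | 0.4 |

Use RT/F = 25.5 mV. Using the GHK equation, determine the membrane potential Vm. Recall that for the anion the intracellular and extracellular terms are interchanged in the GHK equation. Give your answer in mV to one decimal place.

-57.6 mV

Vm = 25.5 · ln[(Σ P·[cation]ₒ + Σ P·[anion]ᵢ) / (Σ P·[cation]ᵢ + Σ P·[anion]ₒ)]
Numerator = 1×6.20 + 0.05×126 + 0.4×7.98 = 15.69
Denominator = 1×112 + 0.05×23.7 + 0.4×92.4 = 150.1
Vm = 25.5 · ln(0.10451) = 25.5 × (-2.2585) = -57.59 mV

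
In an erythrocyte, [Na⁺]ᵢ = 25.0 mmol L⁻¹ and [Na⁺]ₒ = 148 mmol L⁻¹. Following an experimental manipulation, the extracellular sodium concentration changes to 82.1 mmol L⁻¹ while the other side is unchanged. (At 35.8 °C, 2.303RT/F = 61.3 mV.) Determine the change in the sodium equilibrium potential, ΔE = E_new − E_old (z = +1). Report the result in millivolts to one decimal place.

E_old = (61.3/1)·log₁₀(148/25.0) = 47.34 mV
E_new = (61.3/1)·log₁₀(82.1/25.0) = 31.66 mV
ΔE = 31.66 − (47.34) = -15.69 mV

-15.7 mV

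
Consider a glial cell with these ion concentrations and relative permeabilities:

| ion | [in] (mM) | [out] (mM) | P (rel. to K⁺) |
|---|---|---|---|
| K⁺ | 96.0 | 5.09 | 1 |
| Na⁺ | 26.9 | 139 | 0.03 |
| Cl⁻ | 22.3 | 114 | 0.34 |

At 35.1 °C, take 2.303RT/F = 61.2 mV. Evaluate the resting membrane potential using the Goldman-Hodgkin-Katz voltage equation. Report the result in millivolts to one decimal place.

-55.4 mV

Vm = 61.2 · log₁₀[(Σ P·[cation]ₒ + Σ P·[anion]ᵢ) / (Σ P·[cation]ᵢ + Σ P·[anion]ₒ)]
Numerator = 1×5.09 + 0.03×139 + 0.34×22.3 = 16.84
Denominator = 1×96.0 + 0.03×26.9 + 0.34×114 = 135.6
Vm = 61.2 · log₁₀(0.12423) = 61.2 × (-0.9058) = -55.43 mV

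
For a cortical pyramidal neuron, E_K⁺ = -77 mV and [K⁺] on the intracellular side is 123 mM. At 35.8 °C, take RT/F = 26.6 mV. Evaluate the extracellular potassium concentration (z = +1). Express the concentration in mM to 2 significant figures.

Nernst: E = (26.6/1) · ln([out]/[in]), so ln([out]/[in]) = -77.0 × 1 / 26.6 = -2.8947.
[out]/[in] = e^(-2.8947) = 0.05531.
[out] = 0.05531 × 123 = 6.804 mM.

6.8 mM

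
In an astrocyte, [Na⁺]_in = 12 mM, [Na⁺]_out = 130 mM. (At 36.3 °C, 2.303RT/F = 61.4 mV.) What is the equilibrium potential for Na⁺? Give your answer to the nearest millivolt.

64 mV

E = (61.4/z) · log₁₀([Na⁺]_out/[Na⁺]_in) with z = +1.
= (61.4/1) · log₁₀(130/12) = 61.40 · log₁₀(10.83)
= 61.40 · (1.0348) = 63.53 mV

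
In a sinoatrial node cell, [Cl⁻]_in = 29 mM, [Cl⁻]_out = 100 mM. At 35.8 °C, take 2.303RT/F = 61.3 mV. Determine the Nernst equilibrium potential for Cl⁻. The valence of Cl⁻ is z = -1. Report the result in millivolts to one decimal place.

E = (61.3/z) · log₁₀([Cl⁻]_out/[Cl⁻]_in) with z = -1.
For an anion, dividing by z = -1 reverses the sign.
= (61.3/-1) · log₁₀(100/29) = -61.30 · log₁₀(3.448)
= -61.30 · (0.5376) = -32.96 mV

-33.0 mV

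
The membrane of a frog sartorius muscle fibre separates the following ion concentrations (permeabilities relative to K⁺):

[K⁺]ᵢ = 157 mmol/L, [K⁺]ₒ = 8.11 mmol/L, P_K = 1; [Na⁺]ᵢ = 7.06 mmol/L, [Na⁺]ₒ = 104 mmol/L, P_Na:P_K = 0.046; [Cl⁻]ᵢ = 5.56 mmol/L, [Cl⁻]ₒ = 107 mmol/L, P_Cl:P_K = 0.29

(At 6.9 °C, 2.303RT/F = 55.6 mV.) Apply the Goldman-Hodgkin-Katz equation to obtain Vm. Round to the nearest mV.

Vm = 55.6 · log₁₀[(Σ P·[cation]ₒ + Σ P·[anion]ᵢ) / (Σ P·[cation]ᵢ + Σ P·[anion]ₒ)]
Numerator = 1×8.11 + 0.046×104 + 0.29×5.56 = 14.51
Denominator = 1×157 + 0.046×7.06 + 0.29×107 = 188.4
Vm = 55.6 · log₁₀(0.077016) = 55.6 × (-1.1134) = -61.91 mV

-62 mV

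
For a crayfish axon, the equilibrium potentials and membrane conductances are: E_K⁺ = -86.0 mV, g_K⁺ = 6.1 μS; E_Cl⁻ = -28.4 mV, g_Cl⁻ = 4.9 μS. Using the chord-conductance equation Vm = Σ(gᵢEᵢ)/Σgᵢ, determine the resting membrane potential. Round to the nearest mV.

-60 mV

Σ gᵢEᵢ = 6.1·(-86.0) + 4.9·(-28.4) = -663.76
Σ gᵢ = 6.1 + 4.9 = 11
Vm = -663.76 / 11 = -60.34 mV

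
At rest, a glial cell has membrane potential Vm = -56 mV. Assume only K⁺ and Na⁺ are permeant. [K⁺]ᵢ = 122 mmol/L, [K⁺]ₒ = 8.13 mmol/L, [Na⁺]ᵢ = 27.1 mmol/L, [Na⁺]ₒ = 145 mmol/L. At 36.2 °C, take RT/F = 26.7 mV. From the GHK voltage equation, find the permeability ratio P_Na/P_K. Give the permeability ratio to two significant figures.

0.048

Let α = P_Na/P_K. GHK: Vm = 26.7·ln[(Kₒ + α·Naₒ)/(Kᵢ + α·Naᵢ)].
e^(Vm/26.7) = e^(-56.0/26.7) = 0.12278
So 0.12278·(Kᵢ + α·Naᵢ) = Kₒ + α·Naₒ → α = (0.12278·122.0 − 8.13) / (145.0 − 0.12278·27.1)
α = (14.98 − 8.13) / (145.0 − 3.327) = 6.849/141.7 = 0.04834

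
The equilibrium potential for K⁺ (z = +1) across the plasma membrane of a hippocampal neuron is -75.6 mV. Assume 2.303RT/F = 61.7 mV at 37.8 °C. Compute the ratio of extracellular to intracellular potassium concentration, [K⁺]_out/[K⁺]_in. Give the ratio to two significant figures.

log₁₀([out]/[in]) = E·z/(61.7) = -75.6 × 1 / 61.7 = -1.2253
[out]/[in] = 10^(-1.2253) = 0.05953

0.060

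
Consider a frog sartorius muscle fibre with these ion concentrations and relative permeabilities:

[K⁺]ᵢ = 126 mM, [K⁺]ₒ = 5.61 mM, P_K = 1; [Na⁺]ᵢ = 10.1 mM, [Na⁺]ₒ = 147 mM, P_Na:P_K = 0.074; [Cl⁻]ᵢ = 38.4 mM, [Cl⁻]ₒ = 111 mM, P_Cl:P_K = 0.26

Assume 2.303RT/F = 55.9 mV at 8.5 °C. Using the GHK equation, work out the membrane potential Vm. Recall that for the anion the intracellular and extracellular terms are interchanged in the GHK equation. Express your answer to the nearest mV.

-43 mV

Vm = 55.9 · log₁₀[(Σ P·[cation]ₒ + Σ P·[anion]ᵢ) / (Σ P·[cation]ᵢ + Σ P·[anion]ₒ)]
Numerator = 1×5.61 + 0.074×147 + 0.26×38.4 = 26.47
Denominator = 1×126 + 0.074×10.1 + 0.26×111 = 155.6
Vm = 55.9 · log₁₀(0.17012) = 55.9 × (-0.7692) = -43.00 mV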